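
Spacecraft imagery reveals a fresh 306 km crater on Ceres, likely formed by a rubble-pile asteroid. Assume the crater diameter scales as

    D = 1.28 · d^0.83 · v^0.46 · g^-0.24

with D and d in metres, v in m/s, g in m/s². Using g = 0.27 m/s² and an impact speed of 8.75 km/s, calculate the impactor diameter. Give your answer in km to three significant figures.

d ≈ 13.5 km

Rearranging for d: d = [D / (1.28 · 8750^0.46 · 0.27^-0.24)]^(1/0.83).
D = 306000 m.
8750^0.46 = 65.06
0.27^-0.24 = 1.369
Denominator = 1.28 × 65.06 × 1.369 = 114.0
D / 114.0 = 306000 / 114.0 = 2684
d = 2684^(1/0.83) = 2684^1.2048 = 13521 m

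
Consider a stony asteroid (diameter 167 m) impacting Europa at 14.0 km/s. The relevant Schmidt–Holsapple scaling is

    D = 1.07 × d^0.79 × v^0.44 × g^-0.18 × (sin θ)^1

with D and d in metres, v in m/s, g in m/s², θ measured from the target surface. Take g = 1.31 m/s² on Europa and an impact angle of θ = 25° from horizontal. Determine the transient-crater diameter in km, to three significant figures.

In SI units: v = 14000 m/s.
d^0.79 = 167^0.79 = 57.01
v^0.44 = 14000^0.44 = 66.73
g^-0.18 = 1.31^-0.18 = 0.9526
(sin 25°)^1 = 0.4226^1 = 0.4226
D = 1.07 × 57.01 × 66.73 × 0.9526 × 0.4226 = 1639 m
   = 1.639 km

D ≈ 1.64 km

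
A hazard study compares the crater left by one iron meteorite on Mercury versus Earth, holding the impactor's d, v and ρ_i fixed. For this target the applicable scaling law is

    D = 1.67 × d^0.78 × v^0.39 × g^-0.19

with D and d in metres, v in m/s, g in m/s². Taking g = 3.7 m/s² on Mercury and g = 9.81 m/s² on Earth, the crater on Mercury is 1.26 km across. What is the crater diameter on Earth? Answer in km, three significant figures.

All impactor-dependent factors cancel in the ratio, leaving D_Earth/D_Mercury = (g_Earth/g_Mercury)^-0.19.
(9.81/3.7)^-0.19 = 2.651^-0.19 = 0.8309
D_Earth = 0.8309 × 1.26 km = 1.05 km

D ≈ 1.05 km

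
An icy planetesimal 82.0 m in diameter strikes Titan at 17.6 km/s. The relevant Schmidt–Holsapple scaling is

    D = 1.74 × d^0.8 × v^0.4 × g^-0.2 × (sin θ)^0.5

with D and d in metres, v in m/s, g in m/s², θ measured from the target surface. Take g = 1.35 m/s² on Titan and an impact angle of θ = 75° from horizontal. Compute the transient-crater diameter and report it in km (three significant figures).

In SI units: v = 17600 m/s.
d^0.8 = 82^0.8 = 33.97
v^0.4 = 17600^0.4 = 49.91
g^-0.2 = 1.35^-0.2 = 0.9417
(sin 75°)^0.5 = 0.9659^0.5 = 0.9828
D = 1.74 × 33.97 × 49.91 × 0.9417 × 0.9828 = 2730 m
   = 2.730 km

D ≈ 2.73 km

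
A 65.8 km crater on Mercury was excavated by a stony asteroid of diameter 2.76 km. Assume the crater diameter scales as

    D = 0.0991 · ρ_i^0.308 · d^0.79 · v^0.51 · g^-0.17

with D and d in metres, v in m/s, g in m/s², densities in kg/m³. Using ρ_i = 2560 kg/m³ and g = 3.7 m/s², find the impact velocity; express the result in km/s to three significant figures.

v ≈ 16.5 km/s

Rearranging for v: v = [D / (0.0991 · 2560^0.308 · 2760^0.79 · 3.7^-0.17)]^(1/0.51).
D = 65800 m.
2560^0.308 = 11.21
2760^0.79 = 522.8
3.7^-0.17 = 0.8006
Denominator = 0.0991 × 11.21 × 522.8 × 0.8006 = 465.0
D / 465.0 = 65800 / 465.0 = 141.5
v = 141.5^(1/0.51) = 141.5^1.9608 = 16489 m/s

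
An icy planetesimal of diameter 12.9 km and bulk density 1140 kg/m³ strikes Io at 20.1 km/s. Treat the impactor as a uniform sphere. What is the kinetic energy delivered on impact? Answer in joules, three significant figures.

E ≈ 2.59 × 10^23 J

d = 12900 m; v = 20100 m/s.
Mass m = (π/6) ρ d³ = (π/6) × 1140 × (12900)³ = 1.281 × 10^15 kg
E = ½ m v² = 0.5 × 1.281 × 10^15 × (20100)² = 2.588 × 10^23 J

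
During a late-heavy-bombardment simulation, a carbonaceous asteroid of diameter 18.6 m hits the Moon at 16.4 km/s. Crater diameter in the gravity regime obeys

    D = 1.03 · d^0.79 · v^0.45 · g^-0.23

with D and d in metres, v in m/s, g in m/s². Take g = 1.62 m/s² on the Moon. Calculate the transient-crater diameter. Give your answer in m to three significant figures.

D ≈ 732 m

In SI units: v = 16400 m/s.
d^0.79 = 18.6^0.79 = 10.07
v^0.45 = 16400^0.45 = 78.83
g^-0.23 = 1.62^-0.23 = 0.8950
D = 1.03 × 10.07 × 78.83 × 0.8950 = 731.8 m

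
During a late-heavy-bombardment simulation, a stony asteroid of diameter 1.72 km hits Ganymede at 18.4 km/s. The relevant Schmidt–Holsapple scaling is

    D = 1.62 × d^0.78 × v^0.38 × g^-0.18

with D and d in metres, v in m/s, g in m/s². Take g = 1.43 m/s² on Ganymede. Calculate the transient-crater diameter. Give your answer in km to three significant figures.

In SI units: d = 1720 m, v = 18400 m/s.
d^0.78 = 1720^0.78 = 334.0
v^0.38 = 18400^0.38 = 41.75
g^-0.18 = 1.43^-0.18 = 0.9376
D = 1.62 × 334.0 × 41.75 × 0.9376 = 21180 m
   = 21.18 km

D ≈ 21.2 km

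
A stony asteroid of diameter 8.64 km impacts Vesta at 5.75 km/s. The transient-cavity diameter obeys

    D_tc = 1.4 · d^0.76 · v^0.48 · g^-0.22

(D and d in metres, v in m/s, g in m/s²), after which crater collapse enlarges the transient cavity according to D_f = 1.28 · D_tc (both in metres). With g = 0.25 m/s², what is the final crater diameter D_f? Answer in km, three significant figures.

In SI: d = 8640 m, v = 5750 m/s.
d^0.76 = 8640^0.76 = 981.2
v^0.48 = 5750^0.48 = 63.77
g^-0.22 = 0.25^-0.22 = 1.357
D_tc = 1.4 × 981.2 × 63.77 × 1.357 = 1.189 × 10^5 m
D_f = 1.28 × 1.189 × 10^5 = 1.522 × 10^5 m
     = 152.2 km

D_f ≈ 152 km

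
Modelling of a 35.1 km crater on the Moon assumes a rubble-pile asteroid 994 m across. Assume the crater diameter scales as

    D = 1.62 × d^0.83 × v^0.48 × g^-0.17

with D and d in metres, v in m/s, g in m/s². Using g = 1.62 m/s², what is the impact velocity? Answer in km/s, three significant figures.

Rearranging for v: v = [D / (1.62 · 994^0.83 · 1.62^-0.17)]^(1/0.48).
D = 35100 m.
994^0.83 = 307.5
1.62^-0.17 = 0.9213
Denominator = 1.62 × 307.5 × 0.9213 = 458.9
D / 458.9 = 35100 / 458.9 = 76.49
v = 76.49^(1/0.48) = 76.49^2.0833 = 8397 m/s

v ≈ 8.40 km/s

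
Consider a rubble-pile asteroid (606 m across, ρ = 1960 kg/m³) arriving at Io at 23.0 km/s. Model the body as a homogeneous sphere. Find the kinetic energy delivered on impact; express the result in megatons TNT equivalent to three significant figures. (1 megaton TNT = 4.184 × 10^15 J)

E ≈ 14400 Mt TNT

v = 23000 m/s.
Mass m = (π/6) ρ d³ = (π/6) × 1960 × (606)³ = 2.284 × 10^11 kg
E = ½ m v² = 0.5 × 2.284 × 10^11 × (23000)² = 6.041 × 10^19 J
   = 6.041 × 10^19 / 4.184×10^15 = 14438 Mt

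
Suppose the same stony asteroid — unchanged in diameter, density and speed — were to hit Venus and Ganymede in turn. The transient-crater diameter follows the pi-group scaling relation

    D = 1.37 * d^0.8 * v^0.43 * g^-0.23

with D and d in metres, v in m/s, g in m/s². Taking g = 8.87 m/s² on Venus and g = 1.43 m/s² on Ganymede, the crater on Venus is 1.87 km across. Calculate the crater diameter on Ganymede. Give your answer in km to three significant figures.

D ≈ 2.85 km

All impactor-dependent factors cancel in the ratio, leaving D_Ganymede/D_Venus = (g_Ganymede/g_Venus)^-0.23.
(1.43/8.87)^-0.23 = 0.1612^-0.23 = 1.522
D_Ganymede = 1.522 × 1.87 km = 2.85 km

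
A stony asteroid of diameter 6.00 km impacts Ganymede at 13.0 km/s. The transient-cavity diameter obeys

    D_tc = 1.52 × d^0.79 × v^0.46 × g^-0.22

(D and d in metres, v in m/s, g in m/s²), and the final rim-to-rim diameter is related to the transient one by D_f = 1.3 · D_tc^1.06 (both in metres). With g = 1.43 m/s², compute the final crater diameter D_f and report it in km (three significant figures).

D_f ≈ 276 km

In SI: d = 6000 m, v = 13000 m/s.
d^0.79 = 6000^0.79 = 965.5
v^0.46 = 13000^0.46 = 78.06
g^-0.22 = 1.43^-0.22 = 0.9243
D_tc = 1.52 × 965.5 × 78.06 × 0.9243 = 1.059 × 10^5 m
D_f = 1.3 × (1.059 × 10^5)^1.06 = 2.756 × 10^5 m
     = 275.6 km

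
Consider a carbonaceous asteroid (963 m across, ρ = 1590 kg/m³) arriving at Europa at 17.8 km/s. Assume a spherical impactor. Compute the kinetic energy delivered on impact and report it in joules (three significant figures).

E ≈ 1.18 × 10^20 J

v = 17800 m/s.
Mass m = (π/6) ρ d³ = (π/6) × 1590 × (963)³ = 7.435 × 10^11 kg
E = ½ m v² = 0.5 × 7.435 × 10^11 × (17800)² = 1.178 × 10^20 J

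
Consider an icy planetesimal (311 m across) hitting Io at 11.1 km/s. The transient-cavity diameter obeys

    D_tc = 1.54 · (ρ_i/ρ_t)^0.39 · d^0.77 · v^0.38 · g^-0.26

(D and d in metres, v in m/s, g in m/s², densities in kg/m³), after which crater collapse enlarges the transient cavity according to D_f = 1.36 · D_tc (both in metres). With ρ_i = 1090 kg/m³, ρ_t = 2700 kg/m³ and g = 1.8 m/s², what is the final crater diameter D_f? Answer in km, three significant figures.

v = 11100 m/s.
(ρ_i/ρ_t)^0.39 = (1090/2700)^0.39 = 0.7020
d^0.77 = 311^0.77 = 83.07
v^0.38 = 11100^0.38 = 34.45
g^-0.26 = 1.8^-0.26 = 0.8583
D_tc = 1.54 × 0.7020 × 83.07 × 34.45 × 0.8583 = 2655 m
D_f = 1.36 × 2655 = 3611 m
     = 3.611 km

D_f ≈ 3.61 km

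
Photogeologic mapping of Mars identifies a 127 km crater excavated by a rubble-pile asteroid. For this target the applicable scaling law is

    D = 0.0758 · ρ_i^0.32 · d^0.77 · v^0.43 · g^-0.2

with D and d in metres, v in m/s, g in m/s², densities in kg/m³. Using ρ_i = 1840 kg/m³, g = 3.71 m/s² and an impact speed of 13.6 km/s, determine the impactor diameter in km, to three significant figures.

Rearranging for d: d = [D / (0.0758 · 1840^0.32 · 13600^0.43 · 3.71^-0.2)]^(1/0.77).
D = 127000 m.
1840^0.32 = 11.09
13600^0.43 = 59.90
3.71^-0.2 = 0.7694
Denominator = 0.0758 × 11.09 × 59.90 × 0.7694 = 38.74
D / 38.74 = 127000 / 38.74 = 3278
d = 3278^(1/0.77) = 3278^1.2987 = 36789 m

d ≈ 36.8 km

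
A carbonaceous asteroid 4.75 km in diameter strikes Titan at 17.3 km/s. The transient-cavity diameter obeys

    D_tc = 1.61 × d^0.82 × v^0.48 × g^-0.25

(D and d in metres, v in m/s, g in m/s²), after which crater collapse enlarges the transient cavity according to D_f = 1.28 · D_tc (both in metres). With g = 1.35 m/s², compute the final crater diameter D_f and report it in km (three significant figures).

In SI: d = 4750 m, v = 17300 m/s.
d^0.82 = 4750^0.82 = 1035
v^0.48 = 17300^0.48 = 108.2
g^-0.25 = 1.35^-0.25 = 0.9277
D_tc = 1.61 × 1035 × 108.2 × 0.9277 = 1.673 × 10^5 m
D_f = 1.28 × 1.673 × 10^5 = 2.141 × 10^5 m
     = 214.1 km

D_f ≈ 214 km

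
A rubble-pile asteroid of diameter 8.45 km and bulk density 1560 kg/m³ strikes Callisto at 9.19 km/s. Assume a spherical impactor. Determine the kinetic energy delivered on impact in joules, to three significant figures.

E ≈ 2.08 × 10^22 J

d = 8450 m; v = 9190 m/s.
Mass m = (π/6) ρ d³ = (π/6) × 1560 × (8450)³ = 4.928 × 10^14 kg
E = ½ m v² = 0.5 × 4.928 × 10^14 × (9190)² = 2.081 × 10^22 J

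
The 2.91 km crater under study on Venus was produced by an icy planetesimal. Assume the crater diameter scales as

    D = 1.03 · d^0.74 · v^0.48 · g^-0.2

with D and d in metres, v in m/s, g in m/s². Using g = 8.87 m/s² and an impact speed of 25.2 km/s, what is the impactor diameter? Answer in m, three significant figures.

d ≈ 116 m

Rearranging for d: d = [D / (1.03 · 25200^0.48 · 8.87^-0.2)]^(1/0.74).
D = 2910 m.
25200^0.48 = 129.6
8.87^-0.2 = 0.6463
Denominator = 1.03 × 129.6 × 0.6463 = 86.27
D / 86.27 = 2910 / 86.27 = 33.73
d = 33.73^(1/0.74) = 33.73^1.3514 = 116.1 m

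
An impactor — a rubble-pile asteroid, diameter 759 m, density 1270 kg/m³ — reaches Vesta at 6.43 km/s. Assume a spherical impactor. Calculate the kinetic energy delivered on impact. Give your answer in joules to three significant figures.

v = 6430 m/s.
Mass m = (π/6) ρ d³ = (π/6) × 1270 × (759)³ = 2.908 × 10^11 kg
E = ½ m v² = 0.5 × 2.908 × 10^11 × (6430)² = 6.012 × 10^18 J

E ≈ 6.01 × 10^18 J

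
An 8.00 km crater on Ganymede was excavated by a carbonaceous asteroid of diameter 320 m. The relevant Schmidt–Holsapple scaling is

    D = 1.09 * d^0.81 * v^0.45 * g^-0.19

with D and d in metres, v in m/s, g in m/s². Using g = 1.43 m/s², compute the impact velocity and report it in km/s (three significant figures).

v ≈ 14.0 km/s

Rearranging for v: v = [D / (1.09 · 320^0.81 · 1.43^-0.19)]^(1/0.45).
D = 8000 m.
320^0.81 = 106.9
1.43^-0.19 = 0.9343
Denominator = 1.09 × 106.9 × 0.9343 = 108.9
D / 108.9 = 8000 / 108.9 = 73.46
v = 73.46^(1/0.45) = 73.46^2.2222 = 14020 m/s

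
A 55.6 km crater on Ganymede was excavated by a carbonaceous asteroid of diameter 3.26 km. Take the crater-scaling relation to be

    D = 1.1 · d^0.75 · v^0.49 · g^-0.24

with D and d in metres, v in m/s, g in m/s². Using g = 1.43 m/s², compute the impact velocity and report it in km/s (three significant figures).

v ≈ 19.9 km/s

Rearranging for v: v = [D / (1.1 · 3260^0.75 · 1.43^-0.24)]^(1/0.49).
D = 55600 m.
3260^0.75 = 431.4
1.43^-0.24 = 0.9177
Denominator = 1.1 × 431.4 × 0.9177 = 435.5
D / 435.5 = 55600 / 435.5 = 127.7
v = 127.7^(1/0.49) = 127.7^2.0408 = 19875 m/s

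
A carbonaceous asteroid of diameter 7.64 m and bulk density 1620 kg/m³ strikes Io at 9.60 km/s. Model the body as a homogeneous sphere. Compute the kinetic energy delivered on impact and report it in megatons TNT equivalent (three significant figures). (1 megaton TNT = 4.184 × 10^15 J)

v = 9600 m/s.
Mass m = (π/6) ρ d³ = (π/6) × 1620 × (7.64)³ = 3.783 × 10^5 kg
E = ½ m v² = 0.5 × 3.783 × 10^5 × (9600)² = 1.743 × 10^13 J
   = 1.743 × 10^13 / 4.184×10^15 = 4.166 × 10^-3 Mt

E ≈ 4.17 × 10^-3 Mt TNT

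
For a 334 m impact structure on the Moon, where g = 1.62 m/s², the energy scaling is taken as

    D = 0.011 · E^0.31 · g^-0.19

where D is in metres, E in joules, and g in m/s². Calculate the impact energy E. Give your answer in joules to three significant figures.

Rearranging: E = [D / (0.011 · g^-0.19)]^(1/0.31).
g^-0.19 = 1.62^-0.19 = 0.9124
D / (0.011 × 0.9124) = 334 / (0.01004) = 3.327 × 10^4
E = (3.327 × 10^4)^3.2258 = 3.866 × 10^14 J

E ≈ 3.87 × 10^14 J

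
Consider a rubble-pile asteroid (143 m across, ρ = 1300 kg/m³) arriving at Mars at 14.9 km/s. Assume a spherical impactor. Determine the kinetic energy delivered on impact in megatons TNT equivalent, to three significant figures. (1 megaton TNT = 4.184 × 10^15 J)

E ≈ 52.8 Mt TNT

v = 14900 m/s.
Mass m = (π/6) ρ d³ = (π/6) × 1300 × (143)³ = 1.990 × 10^9 kg
E = ½ m v² = 0.5 × 1.990 × 10^9 × (14900)² = 2.209 × 10^17 J
   = 2.209 × 10^17 / 4.184×10^15 = 52.80 Mt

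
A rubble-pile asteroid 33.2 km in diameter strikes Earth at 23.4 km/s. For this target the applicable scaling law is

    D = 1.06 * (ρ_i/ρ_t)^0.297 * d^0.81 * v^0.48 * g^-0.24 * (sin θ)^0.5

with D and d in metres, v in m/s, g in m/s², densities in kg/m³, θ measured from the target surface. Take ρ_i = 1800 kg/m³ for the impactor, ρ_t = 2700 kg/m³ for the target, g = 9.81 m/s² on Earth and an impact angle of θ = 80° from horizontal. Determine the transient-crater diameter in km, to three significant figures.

In SI units: d = 33200 m, v = 23400 m/s.
(ρ_i/ρ_t)^0.297 = (1800/2700)^0.297 = 0.8865
d^0.81 = 33200^0.81 = 4593
v^0.48 = 23400^0.48 = 125.1
g^-0.24 = 9.81^-0.24 = 0.5781
(sin 80°)^0.5 = 0.9848^0.5 = 0.9924
D = 1.06 × 0.8865 × 4593 × 125.1 × 0.5781 × 0.9924 = 3.098 × 10^5 m
   = 309.8 km

D ≈ 310 km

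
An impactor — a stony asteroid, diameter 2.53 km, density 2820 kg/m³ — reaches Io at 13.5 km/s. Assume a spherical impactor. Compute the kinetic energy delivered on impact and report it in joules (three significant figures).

E ≈ 2.18 × 10^21 J

d = 2530 m; v = 13500 m/s.
Mass m = (π/6) ρ d³ = (π/6) × 2820 × (2530)³ = 2.391 × 10^13 kg
E = ½ m v² = 0.5 × 2.391 × 10^13 × (13500)² = 2.179 × 10^21 J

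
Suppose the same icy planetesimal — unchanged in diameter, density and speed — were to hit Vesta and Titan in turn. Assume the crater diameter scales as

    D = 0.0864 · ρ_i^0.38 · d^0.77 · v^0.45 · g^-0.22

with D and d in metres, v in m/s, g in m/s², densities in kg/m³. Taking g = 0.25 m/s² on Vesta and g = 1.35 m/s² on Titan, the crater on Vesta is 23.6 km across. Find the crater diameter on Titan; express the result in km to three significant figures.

All impactor-dependent factors cancel in the ratio, leaving D_Titan/D_Vesta = (g_Titan/g_Vesta)^-0.22.
(1.35/0.25)^-0.22 = 5.400^-0.22 = 0.6900
D_Titan = 0.6900 × 23.6 km = 16.3 km

D ≈ 16.3 km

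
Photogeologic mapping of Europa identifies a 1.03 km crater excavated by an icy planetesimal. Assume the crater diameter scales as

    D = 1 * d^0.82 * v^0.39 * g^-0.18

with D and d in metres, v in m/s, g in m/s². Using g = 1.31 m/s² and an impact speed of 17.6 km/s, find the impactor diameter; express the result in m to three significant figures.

Rearranging for d: d = [D / (1 · 17600^0.39 · 1.31^-0.18)]^(1/0.82).
D = 1030 m.
17600^0.39 = 45.26
1.31^-0.18 = 0.9526
Denominator = 1 × 45.26 × 0.9526 = 43.11
D / 43.11 = 1030 / 43.11 = 23.89
d = 23.89^(1/0.82) = 23.89^1.2195 = 47.94 m

d ≈ 47.9 m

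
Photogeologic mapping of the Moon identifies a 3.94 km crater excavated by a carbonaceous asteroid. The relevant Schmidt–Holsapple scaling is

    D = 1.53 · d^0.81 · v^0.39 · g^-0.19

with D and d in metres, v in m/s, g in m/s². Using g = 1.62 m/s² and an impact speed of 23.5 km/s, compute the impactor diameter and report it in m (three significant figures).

Rearranging for d: d = [D / (1.53 · 23500^0.39 · 1.62^-0.19)]^(1/0.81).
D = 3940 m.
23500^0.39 = 50.67
1.62^-0.19 = 0.9124
Denominator = 1.53 × 50.67 × 0.9124 = 70.73
D / 70.73 = 3940 / 70.73 = 55.70
d = 55.70^(1/0.81) = 55.70^1.2346 = 143.0 m

d ≈ 143 m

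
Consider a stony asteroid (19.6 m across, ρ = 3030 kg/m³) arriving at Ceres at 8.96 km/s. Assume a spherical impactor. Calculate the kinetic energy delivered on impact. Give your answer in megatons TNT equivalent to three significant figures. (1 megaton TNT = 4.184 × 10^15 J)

v = 8960 m/s.
Mass m = (π/6) ρ d³ = (π/6) × 3030 × (19.6)³ = 1.195 × 10^7 kg
E = ½ m v² = 0.5 × 1.195 × 10^7 × (8960)² = 4.797 × 10^14 J
   = 4.797 × 10^14 / 4.184×10^15 = 0.1147 Mt

E ≈ 0.115 Mt TNT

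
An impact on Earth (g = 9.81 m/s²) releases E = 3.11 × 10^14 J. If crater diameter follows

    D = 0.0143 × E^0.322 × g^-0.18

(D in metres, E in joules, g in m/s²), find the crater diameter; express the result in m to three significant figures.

E^0.322 = (3.11 × 10^14)^0.322 = 4.642 × 10^4
g^-0.18 = 9.81^-0.18 = 0.6630
D = 0.0143 × 4.642 × 10^4 × 0.6630 = 440.1 m

D ≈ 440 m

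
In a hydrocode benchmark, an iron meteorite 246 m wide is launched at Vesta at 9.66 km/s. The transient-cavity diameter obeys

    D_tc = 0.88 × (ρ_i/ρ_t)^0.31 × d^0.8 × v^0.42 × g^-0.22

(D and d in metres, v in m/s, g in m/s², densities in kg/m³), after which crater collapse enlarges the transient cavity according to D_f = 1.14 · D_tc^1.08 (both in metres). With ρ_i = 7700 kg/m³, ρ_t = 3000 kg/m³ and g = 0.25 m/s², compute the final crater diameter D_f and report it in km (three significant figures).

v = 9660 m/s.
(ρ_i/ρ_t)^0.31 = (7700/3000)^0.31 = 1.339
d^0.8 = 246^0.8 = 81.80
v^0.42 = 9660^0.42 = 47.17
g^-0.22 = 0.25^-0.22 = 1.357
D_tc = 0.88 × 1.339 × 81.80 × 47.17 × 1.357 = 6170 m
D_f = 1.14 × (6170)^1.08 = 14139 m
     = 14.14 km

D_f ≈ 14.1 km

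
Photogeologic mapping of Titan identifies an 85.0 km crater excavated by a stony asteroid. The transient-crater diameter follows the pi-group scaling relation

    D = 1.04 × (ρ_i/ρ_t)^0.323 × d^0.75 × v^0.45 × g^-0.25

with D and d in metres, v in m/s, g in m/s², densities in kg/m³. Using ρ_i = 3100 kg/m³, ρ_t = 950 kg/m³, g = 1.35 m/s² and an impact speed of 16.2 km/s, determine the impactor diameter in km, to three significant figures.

Rearranging for d: d = [D / (1.04 · (3100/950)^0.323 · 16200^0.45 · 1.35^-0.25)]^(1/0.75).
D = 85000 m.
(3100/950)^0.323 = 1.465
16200^0.45 = 78.39
1.35^-0.25 = 0.9277
Denominator = 1.04 × 1.465 × 78.39 × 0.9277 = 110.8
D / 110.8 = 85000 / 110.8 = 767.1
d = 767.1^(1/0.75) = 767.1^1.3333 = 7021 m

d ≈ 7.02 km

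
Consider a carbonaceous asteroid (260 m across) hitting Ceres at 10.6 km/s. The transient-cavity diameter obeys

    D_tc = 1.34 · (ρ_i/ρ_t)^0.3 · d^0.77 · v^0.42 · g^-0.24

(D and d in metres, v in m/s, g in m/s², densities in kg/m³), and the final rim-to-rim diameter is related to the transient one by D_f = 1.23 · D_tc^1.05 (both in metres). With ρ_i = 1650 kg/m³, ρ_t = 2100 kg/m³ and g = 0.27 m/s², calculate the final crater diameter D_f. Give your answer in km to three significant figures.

v = 10600 m/s.
(ρ_i/ρ_t)^0.3 = (1650/2100)^0.3 = 0.9302
d^0.77 = 260^0.77 = 72.37
v^0.42 = 10600^0.42 = 49.05
g^-0.24 = 0.27^-0.24 = 1.369
D_tc = 1.34 × 0.9302 × 72.37 × 49.05 × 1.369 = 6057 m
D_f = 1.23 × (6057)^1.05 = 11515 m
     = 11.52 km

D_f ≈ 11.5 km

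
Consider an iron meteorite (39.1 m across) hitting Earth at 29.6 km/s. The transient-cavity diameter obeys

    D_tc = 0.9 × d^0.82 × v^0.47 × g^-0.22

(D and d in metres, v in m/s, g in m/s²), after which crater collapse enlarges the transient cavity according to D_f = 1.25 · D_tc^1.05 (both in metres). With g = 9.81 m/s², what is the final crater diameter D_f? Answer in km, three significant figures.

D_f ≈ 2.50 km

v = 29600 m/s.
d^0.82 = 39.1^0.82 = 20.21
v^0.47 = 29600^0.47 = 126.3
g^-0.22 = 9.81^-0.22 = 0.6051
D_tc = 0.9 × 20.21 × 126.3 × 0.6051 = 1390 m
D_f = 1.25 × (1390)^1.05 = 2495 m
     = 2.495 km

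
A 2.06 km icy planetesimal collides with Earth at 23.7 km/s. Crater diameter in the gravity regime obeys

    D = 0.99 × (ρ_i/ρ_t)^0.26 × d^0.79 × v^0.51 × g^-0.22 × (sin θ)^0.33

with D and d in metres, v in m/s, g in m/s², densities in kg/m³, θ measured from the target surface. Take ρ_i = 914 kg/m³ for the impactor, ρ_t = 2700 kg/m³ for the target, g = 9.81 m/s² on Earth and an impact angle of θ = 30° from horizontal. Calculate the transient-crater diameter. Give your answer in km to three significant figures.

In SI units: d = 2060 m, v = 23700 m/s.
(ρ_i/ρ_t)^0.26 = (914/2700)^0.26 = 0.7546
d^0.79 = 2060^0.79 = 414.9
v^0.51 = 23700^0.51 = 170.3
g^-0.22 = 9.81^-0.22 = 0.6051
(sin 30°)^0.33 = 0.5000^0.33 = 0.7955
D = 0.99 × 0.7546 × 414.9 × 170.3 × 0.6051 × 0.7955 = 25408 m
   = 25.41 km

D ≈ 25.4 km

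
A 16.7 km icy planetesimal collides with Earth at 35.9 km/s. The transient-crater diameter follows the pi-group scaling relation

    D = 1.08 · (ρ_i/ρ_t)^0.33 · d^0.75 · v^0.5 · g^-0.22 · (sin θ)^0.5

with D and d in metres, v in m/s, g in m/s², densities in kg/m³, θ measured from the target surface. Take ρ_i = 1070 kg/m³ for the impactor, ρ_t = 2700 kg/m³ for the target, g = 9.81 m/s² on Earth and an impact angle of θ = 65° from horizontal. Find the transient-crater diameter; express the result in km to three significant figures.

D ≈ 128 km

In SI units: d = 16700 m, v = 35900 m/s.
(ρ_i/ρ_t)^0.33 = (1070/2700)^0.33 = 0.7368
d^0.75 = 16700^0.75 = 1469
v^0.5 = 35900^0.5 = 189.5
g^-0.22 = 9.81^-0.22 = 0.6051
(sin 65°)^0.5 = 0.9063^0.5 = 0.9520
D = 1.08 × 0.7368 × 1469 × 189.5 × 0.6051 × 0.9520 = 1.276 × 10^5 m
   = 127.6 km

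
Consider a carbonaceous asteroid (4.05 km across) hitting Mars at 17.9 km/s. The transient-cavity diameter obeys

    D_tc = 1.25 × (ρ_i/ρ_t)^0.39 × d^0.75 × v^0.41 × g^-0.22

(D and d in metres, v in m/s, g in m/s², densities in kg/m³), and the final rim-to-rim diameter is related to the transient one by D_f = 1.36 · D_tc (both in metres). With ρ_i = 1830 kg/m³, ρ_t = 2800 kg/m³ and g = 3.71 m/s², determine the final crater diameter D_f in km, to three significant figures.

In SI: d = 4050 m, v = 17900 m/s.
(ρ_i/ρ_t)^0.39 = (1830/2800)^0.39 = 0.8472
d^0.75 = 4050^0.75 = 507.7
v^0.41 = 17900^0.41 = 55.42
g^-0.22 = 3.71^-0.22 = 0.7494
D_tc = 1.25 × 0.8472 × 507.7 × 55.42 × 0.7494 = 22330 m
D_f = 1.36 × 22330 = 30369 m
     = 30.37 km

D_f ≈ 30.4 km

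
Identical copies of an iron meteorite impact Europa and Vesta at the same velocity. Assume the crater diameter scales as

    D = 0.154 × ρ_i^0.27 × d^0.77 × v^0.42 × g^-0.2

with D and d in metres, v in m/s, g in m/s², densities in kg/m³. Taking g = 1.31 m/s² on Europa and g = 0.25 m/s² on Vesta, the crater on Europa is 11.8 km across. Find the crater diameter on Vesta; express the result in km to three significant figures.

All impactor-dependent factors cancel in the ratio, leaving D_Vesta/D_Europa = (g_Vesta/g_Europa)^-0.2.
(0.25/1.31)^-0.2 = 0.1908^-0.2 = 1.393
D_Vesta = 1.393 × 11.8 km = 16.4 km

D ≈ 16.4 km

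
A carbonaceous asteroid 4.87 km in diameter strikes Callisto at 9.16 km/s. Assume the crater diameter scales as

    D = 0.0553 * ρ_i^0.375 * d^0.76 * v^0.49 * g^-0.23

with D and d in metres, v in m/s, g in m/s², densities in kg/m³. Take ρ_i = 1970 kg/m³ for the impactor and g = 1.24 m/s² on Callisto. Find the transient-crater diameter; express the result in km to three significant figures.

D ≈ 50.2 km

In SI units: d = 4870 m, v = 9160 m/s.
ρ_i^0.375 = 1970^0.375 = 17.20
d^0.76 = 4870^0.76 = 634.6
v^0.49 = 9160^0.49 = 87.36
g^-0.23 = 1.24^-0.23 = 0.9517
D = 0.0553 × 17.20 × 634.6 × 87.36 × 0.9517 = 50184 m
   = 50.18 km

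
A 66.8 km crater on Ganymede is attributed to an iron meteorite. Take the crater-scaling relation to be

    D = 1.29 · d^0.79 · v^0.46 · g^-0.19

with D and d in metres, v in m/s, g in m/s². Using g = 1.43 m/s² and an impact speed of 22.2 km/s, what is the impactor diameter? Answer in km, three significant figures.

d ≈ 2.98 km

Rearranging for d: d = [D / (1.29 · 22200^0.46 · 1.43^-0.19)]^(1/0.79).
D = 66800 m.
22200^0.46 = 99.84
1.43^-0.19 = 0.9343
Denominator = 1.29 × 99.84 × 0.9343 = 120.3
D / 120.3 = 66800 / 120.3 = 555.3
d = 555.3^(1/0.79) = 555.3^1.2658 = 2979 m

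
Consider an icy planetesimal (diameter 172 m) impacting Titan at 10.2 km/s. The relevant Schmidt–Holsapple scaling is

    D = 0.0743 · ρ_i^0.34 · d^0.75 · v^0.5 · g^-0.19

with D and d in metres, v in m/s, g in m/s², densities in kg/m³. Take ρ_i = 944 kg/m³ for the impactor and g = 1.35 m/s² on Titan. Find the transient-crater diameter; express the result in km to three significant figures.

In SI units: v = 10200 m/s.
ρ_i^0.34 = 944^0.34 = 10.27
d^0.75 = 172^0.75 = 47.49
v^0.5 = 10200^0.5 = 101.0
g^-0.19 = 1.35^-0.19 = 0.9446
D = 0.0743 × 10.27 × 47.49 × 101.0 × 0.9446 = 3457 m
   = 3.457 km

D ≈ 3.46 km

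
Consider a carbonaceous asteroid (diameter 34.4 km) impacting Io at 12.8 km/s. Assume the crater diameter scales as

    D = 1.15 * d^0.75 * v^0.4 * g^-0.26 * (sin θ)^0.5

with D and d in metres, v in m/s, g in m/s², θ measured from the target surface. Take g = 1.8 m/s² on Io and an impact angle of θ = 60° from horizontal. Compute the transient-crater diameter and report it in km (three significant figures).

D ≈ 102 km

In SI units: d = 34400 m, v = 12800 m/s.
d^0.75 = 34400^0.75 = 2526
v^0.4 = 12800^0.4 = 43.94
g^-0.26 = 1.8^-0.26 = 0.8583
(sin 60°)^0.5 = 0.8660^0.5 = 0.9306
D = 1.15 × 2526 × 43.94 × 0.8583 × 0.9306 = 1.020 × 10^5 m
   = 102.0 km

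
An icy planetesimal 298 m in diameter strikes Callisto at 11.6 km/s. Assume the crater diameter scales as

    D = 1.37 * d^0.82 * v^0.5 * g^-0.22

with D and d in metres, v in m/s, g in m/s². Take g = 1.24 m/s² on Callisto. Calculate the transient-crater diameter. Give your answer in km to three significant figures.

D ≈ 15.0 km

In SI units: v = 11600 m/s.
d^0.82 = 298^0.82 = 106.9
v^0.5 = 11600^0.5 = 107.7
g^-0.22 = 1.24^-0.22 = 0.9538
D = 1.37 × 106.9 × 107.7 × 0.9538 = 15044 m
   = 15.04 km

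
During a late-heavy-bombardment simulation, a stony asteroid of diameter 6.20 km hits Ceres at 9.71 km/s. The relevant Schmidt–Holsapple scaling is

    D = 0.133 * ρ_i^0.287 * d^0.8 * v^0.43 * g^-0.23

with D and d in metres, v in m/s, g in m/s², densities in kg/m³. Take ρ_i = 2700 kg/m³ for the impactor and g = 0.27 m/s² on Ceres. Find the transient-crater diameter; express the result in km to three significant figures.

D ≈ 97.2 km

In SI units: d = 6200 m, v = 9710 m/s.
ρ_i^0.287 = 2700^0.287 = 9.656
d^0.8 = 6200^0.8 = 1081
v^0.43 = 9710^0.43 = 51.82
g^-0.23 = 0.27^-0.23 = 1.351
D = 0.133 × 9.656 × 1081 × 51.82 × 1.351 = 97191 m
   = 97.19 km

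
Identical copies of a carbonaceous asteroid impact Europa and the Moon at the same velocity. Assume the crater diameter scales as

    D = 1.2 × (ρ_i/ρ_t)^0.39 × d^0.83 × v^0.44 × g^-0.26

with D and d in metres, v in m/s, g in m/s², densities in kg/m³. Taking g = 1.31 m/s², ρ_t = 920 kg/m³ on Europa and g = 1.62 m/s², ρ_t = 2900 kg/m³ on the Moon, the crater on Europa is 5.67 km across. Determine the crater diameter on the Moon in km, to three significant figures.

D ≈ 3.43 km

The impactor-only factors (d, v, ρ_i) cancel in the ratio, leaving D_Moon/D_Europa = (g_Moon/g_Europa)^-0.26 · (ρ_t,Europa/ρ_t,Moon)^0.39.
(1.62/1.31)^-0.26 = 1.237^-0.26 = 0.9462
(920/2900)^0.39 = 0.3172^0.39 = 0.6390
Ratio = 0.9462 × 0.6390 = 0.6046
D_Moon = 0.6046 × 5.67 km = 3.43 km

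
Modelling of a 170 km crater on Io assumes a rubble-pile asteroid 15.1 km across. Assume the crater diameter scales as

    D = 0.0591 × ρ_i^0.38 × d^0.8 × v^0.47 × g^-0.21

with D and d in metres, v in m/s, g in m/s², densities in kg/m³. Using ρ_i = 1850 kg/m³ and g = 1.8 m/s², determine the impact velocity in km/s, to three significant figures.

v ≈ 12.6 km/s

Rearranging for v: v = [D / (0.0591 · 1850^0.38 · 15100^0.8 · 1.8^-0.21)]^(1/0.47).
D = 170000 m.
1850^0.38 = 17.44
15100^0.8 = 2204
1.8^-0.21 = 0.8839
Denominator = 0.0591 × 17.44 × 2204 × 0.8839 = 2008
D / 2008 = 170000 / 2008 = 84.66
v = 84.66^(1/0.47) = 84.66^2.1277 = 12633 m/s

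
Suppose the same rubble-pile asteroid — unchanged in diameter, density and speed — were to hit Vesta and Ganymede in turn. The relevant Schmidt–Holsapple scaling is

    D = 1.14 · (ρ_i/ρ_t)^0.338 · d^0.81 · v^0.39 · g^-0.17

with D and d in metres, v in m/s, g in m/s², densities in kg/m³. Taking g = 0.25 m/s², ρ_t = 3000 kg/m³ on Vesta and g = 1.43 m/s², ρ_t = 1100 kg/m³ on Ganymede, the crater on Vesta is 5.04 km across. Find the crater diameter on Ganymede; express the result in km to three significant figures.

D ≈ 5.26 km

The impactor-only factors (d, v, ρ_i) cancel in the ratio, leaving D_Ganymede/D_Vesta = (g_Ganymede/g_Vesta)^-0.17 · (ρ_t,Vesta/ρ_t,Ganymede)^0.338.
(1.43/0.25)^-0.17 = 5.720^-0.17 = 0.7434
(3000/1100)^0.338 = 2.727^0.338 = 1.404
Ratio = 0.7434 × 1.404 = 1.044
D_Ganymede = 1.044 × 5.04 km = 5.26 km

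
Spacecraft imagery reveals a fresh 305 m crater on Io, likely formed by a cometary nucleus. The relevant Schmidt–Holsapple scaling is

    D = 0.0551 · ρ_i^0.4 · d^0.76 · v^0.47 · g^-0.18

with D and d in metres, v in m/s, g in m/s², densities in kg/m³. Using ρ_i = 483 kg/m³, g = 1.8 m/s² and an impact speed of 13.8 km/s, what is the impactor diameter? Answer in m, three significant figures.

d ≈ 10.3 m

Rearranging for d: d = [D / (0.0551 · 483^0.4 · 13800^0.47 · 1.8^-0.18)]^(1/0.76).
483^0.4 = 11.85
13800^0.47 = 88.26
1.8^-0.18 = 0.8996
Denominator = 0.0551 × 11.85 × 88.26 × 0.8996 = 51.84
D / 51.84 = 305 / 51.84 = 5.883
d = 5.883^(1/0.76) = 5.883^1.3158 = 10.30 m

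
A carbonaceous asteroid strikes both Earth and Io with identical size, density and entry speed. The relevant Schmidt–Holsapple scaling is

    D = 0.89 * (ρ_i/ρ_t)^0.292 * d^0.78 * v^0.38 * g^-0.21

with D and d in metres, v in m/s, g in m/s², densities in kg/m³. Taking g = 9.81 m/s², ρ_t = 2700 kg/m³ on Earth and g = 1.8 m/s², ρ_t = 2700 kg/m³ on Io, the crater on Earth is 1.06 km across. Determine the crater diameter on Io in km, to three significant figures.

The impactor-only factors (d, v, ρ_i) cancel in the ratio, leaving D_Io/D_Earth = (g_Io/g_Earth)^-0.21 · (ρ_t,Earth/ρ_t,Io)^0.292.
(1.8/9.81)^-0.21 = 0.1835^-0.21 = 1.428
(2700/2700)^0.292 = 1.000^0.292 = 1.000
Ratio = 1.428 × 1.000 = 1.428
D_Io = 1.428 × 1.06 km = 1.51 km

D ≈ 1.51 km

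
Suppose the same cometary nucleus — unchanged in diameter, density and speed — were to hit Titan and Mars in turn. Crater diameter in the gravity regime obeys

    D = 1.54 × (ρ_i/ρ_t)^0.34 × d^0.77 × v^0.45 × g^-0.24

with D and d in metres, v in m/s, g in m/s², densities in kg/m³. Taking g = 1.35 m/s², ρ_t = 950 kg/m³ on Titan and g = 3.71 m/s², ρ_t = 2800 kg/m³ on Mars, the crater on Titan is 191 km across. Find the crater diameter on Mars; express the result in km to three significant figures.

The impactor-only factors (d, v, ρ_i) cancel in the ratio, leaving D_Mars/D_Titan = (g_Mars/g_Titan)^-0.24 · (ρ_t,Titan/ρ_t,Mars)^0.34.
(3.71/1.35)^-0.24 = 2.748^-0.24 = 0.7846
(950/2800)^0.34 = 0.3393^0.34 = 0.6925
Ratio = 0.7846 × 0.6925 = 0.5433
D_Mars = 0.5433 × 191 km = 104 km

D ≈ 104 km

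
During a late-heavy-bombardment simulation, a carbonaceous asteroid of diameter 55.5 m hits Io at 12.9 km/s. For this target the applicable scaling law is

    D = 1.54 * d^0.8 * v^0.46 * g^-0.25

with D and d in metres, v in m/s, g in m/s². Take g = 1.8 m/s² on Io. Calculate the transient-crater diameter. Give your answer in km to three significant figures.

In SI units: v = 12900 m/s.
d^0.8 = 55.5^0.8 = 24.86
v^0.46 = 12900^0.46 = 77.78
g^-0.25 = 1.8^-0.25 = 0.8633
D = 1.54 × 24.86 × 77.78 × 0.8633 = 2571 m
   = 2.571 km

D ≈ 2.57 km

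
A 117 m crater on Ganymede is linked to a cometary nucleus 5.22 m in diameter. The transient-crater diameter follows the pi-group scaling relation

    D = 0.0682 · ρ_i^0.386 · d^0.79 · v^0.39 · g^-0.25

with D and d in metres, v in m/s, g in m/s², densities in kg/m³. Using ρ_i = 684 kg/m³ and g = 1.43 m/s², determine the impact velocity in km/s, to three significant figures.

Rearranging for v: v = [D / (0.0682 · 684^0.386 · 5.22^0.79 · 1.43^-0.25)]^(1/0.39).
684^0.386 = 12.43
5.22^0.79 = 3.689
1.43^-0.25 = 0.9145
Denominator = 0.0682 × 12.43 × 3.689 × 0.9145 = 2.860
D / 2.860 = 117 / 2.860 = 40.91
v = 40.91^(1/0.39) = 40.91^2.5641 = 13580 m/s

v ≈ 13.6 km/s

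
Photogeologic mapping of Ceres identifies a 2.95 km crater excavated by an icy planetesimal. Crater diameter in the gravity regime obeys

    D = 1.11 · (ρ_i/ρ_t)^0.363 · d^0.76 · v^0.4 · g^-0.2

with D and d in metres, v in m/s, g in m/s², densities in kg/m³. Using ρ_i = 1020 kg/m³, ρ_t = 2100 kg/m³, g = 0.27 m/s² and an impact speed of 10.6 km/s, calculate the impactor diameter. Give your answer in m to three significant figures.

Rearranging for d: d = [D / (1.11 · (1020/2100)^0.363 · 10600^0.4 · 0.27^-0.2)]^(1/0.76).
D = 2950 m.
(1020/2100)^0.363 = 0.7694
10600^0.4 = 40.75
0.27^-0.2 = 1.299
Denominator = 1.11 × 0.7694 × 40.75 × 1.299 = 45.21
D / 45.21 = 2950 / 45.21 = 65.25
d = 65.25^(1/0.76) = 65.25^1.3158 = 244.1 m

d ≈ 244 m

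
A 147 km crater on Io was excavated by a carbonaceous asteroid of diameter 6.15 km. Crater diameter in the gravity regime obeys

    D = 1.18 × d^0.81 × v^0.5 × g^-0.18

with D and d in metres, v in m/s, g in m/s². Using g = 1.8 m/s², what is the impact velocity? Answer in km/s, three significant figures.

v ≈ 14.0 km/s

Rearranging for v: v = [D / (1.18 · 6150^0.81 · 1.8^-0.18)]^(1/0.5).
D = 147000 m.
6150^0.81 = 1172
1.8^-0.18 = 0.8996
Denominator = 1.18 × 1172 × 0.8996 = 1244
D / 1244 = 147000 / 1244 = 118.2
v = 118.2^(1/0.5) = 118.2^2 = 13971 m/s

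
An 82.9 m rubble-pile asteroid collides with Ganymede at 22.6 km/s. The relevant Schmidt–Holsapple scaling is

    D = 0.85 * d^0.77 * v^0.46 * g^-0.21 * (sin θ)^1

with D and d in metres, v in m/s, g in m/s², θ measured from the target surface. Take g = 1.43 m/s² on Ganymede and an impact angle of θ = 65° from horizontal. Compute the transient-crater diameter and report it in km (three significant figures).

In SI units: v = 22600 m/s.
d^0.77 = 82.9^0.77 = 30.01
v^0.46 = 22600^0.46 = 100.7
g^-0.21 = 1.43^-0.21 = 0.9276
(sin 65°)^1 = 0.9063^1 = 0.9063
D = 0.85 × 30.01 × 100.7 × 0.9276 × 0.9063 = 2159 m
   = 2.159 km

D ≈ 2.16 km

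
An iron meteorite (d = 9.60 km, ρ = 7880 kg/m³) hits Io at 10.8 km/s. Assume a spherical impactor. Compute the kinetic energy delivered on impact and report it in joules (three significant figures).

d = 9600 m; v = 10800 m/s.
Mass m = (π/6) ρ d³ = (π/6) × 7880 × (9600)³ = 3.650 × 10^15 kg
E = ½ m v² = 0.5 × 3.650 × 10^15 × (10800)² = 2.129 × 10^23 J

E ≈ 2.13 × 10^23 J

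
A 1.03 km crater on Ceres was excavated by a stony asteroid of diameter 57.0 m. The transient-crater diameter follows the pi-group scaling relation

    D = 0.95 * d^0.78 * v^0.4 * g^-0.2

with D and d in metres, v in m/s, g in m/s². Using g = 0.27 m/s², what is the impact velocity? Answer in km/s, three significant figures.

Rearranging for v: v = [D / (0.95 · 57^0.78 · 0.27^-0.2)]^(1/0.4).
D = 1030 m.
57^0.78 = 23.42
0.27^-0.2 = 1.299
Denominator = 0.95 × 23.42 × 1.299 = 28.90
D / 28.90 = 1030 / 28.90 = 35.64
v = 35.64^(1/0.4) = 35.64^2.5 = 7583 m/s

v ≈ 7.58 km/s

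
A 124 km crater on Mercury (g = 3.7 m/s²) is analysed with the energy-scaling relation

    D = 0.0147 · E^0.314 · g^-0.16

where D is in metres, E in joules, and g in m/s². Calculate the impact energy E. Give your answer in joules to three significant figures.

E ≈ 2.22 × 10^22 J

Rearranging: E = [D / (0.0147 · g^-0.16)]^(1/0.314).
D = 124000 m.
g^-0.16 = 3.7^-0.16 = 0.8111
D / (0.0147 × 0.8111) = 124000 / (0.01192) = 1.040 × 10^7
E = (1.040 × 10^7)^3.1847 = 2.224 × 10^22 J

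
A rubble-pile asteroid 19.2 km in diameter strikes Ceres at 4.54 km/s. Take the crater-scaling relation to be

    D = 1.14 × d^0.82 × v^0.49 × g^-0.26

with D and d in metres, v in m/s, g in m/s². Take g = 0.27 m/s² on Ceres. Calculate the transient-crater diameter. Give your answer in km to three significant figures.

In SI units: d = 19200 m, v = 4540 m/s.
d^0.82 = 19200^0.82 = 3253
v^0.49 = 4540^0.49 = 61.94
g^-0.26 = 0.27^-0.26 = 1.406
D = 1.14 × 3253 × 61.94 × 1.406 = 3.230 × 10^5 m
   = 323.0 km

D ≈ 323 km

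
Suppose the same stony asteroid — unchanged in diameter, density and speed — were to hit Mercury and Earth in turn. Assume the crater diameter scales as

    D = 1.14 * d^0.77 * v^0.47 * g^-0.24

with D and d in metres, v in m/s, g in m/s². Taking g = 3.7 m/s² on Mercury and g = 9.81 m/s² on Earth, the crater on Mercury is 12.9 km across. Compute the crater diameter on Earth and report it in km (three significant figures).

All impactor-dependent factors cancel in the ratio, leaving D_Earth/D_Mercury = (g_Earth/g_Mercury)^-0.24.
(9.81/3.7)^-0.24 = 2.651^-0.24 = 0.7914
D_Earth = 0.7914 × 12.9 km = 10.2 km

D ≈ 10.2 km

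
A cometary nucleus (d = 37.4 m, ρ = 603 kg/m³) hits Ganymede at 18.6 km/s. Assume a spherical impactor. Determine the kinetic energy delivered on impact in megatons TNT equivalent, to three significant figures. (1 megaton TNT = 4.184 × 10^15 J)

v = 18600 m/s.
Mass m = (π/6) ρ d³ = (π/6) × 603 × (37.4)³ = 1.652 × 10^7 kg
E = ½ m v² = 0.5 × 1.652 × 10^7 × (18600)² = 2.858 × 10^15 J
   = 2.858 × 10^15 / 4.184×10^15 = 0.6831 Mt

E ≈ 0.683 Mt TNT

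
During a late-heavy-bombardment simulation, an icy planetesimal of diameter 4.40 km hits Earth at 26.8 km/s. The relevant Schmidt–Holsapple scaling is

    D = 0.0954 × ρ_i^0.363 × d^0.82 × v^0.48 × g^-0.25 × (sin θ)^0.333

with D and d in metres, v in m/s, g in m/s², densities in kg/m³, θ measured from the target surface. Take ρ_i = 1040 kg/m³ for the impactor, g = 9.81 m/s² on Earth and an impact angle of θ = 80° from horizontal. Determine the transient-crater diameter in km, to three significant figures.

In SI units: d = 4400 m, v = 26800 m/s.
ρ_i^0.363 = 1040^0.363 = 12.45
d^0.82 = 4400^0.82 = 971.9
v^0.48 = 26800^0.48 = 133.5
g^-0.25 = 9.81^-0.25 = 0.5650
(sin 80°)^0.333 = 0.9848^0.333 = 0.9949
D = 0.0954 × 12.45 × 971.9 × 133.5 × 0.5650 × 0.9949 = 86626 m
   = 86.63 km

D ≈ 86.6 km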